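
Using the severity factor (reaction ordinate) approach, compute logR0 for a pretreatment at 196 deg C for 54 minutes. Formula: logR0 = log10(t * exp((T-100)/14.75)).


logR0 = log10(t * exp((T - 100) / 14.75))
= log10(54 * exp((196 - 100) / 14.75))
= 4.5590

4.5590


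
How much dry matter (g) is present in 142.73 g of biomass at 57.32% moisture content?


Wd = Ww * (1 - MC/100)
= 142.73 * (1 - 57.32/100)
= 60.9172 g

60.9172 g


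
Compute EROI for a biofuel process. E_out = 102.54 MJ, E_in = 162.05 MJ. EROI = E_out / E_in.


EROI = E_out / E_in
= 102.54 / 162.05
= 0.6328

0.6328


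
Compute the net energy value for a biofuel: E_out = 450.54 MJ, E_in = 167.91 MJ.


NEV = E_out - E_in
= 450.54 - 167.91
= 282.6300 MJ

282.6300 MJ


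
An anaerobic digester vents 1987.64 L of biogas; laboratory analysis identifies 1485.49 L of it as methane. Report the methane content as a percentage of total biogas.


CH4% = V_CH4 / V_total * 100
= 1485.49 / 1987.64 * 100
= 74.7364%

74.7364%


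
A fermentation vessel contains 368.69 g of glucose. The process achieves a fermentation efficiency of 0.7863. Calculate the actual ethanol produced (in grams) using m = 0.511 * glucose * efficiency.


Actual ethanol: m = 0.511 * 368.69 * 0.7863
m = 148.1394 g

148.1394 g


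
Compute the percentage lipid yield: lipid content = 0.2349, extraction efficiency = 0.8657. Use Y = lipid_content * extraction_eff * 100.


Y = lipid_content * extraction_eff * 100
= 0.2349 * 0.8657 * 100
= 20.3353%

20.3353%


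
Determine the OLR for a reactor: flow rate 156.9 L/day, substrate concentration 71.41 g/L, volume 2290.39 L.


OLR = Q * S / V
= 156.9 * 71.41 / 2290.39
= 4.8918 g/L/day

4.8918 g/L/day


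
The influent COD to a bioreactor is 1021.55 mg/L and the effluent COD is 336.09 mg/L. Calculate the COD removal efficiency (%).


eta = (COD_in - COD_out) / COD_in * 100
= (1021.55 - 336.09) / 1021.55 * 100
= 67.1000%

67.1000%


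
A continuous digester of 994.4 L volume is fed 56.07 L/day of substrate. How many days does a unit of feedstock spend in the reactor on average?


HRT = V / Q
= 994.4 / 56.07
= 17.7350 days

17.7350 days


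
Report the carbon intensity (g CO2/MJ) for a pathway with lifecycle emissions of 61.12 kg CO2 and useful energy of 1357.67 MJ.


CI = CO2 * 1000 / E
= 61.12 * 1000 / 1357.67
= 45.0183 g CO2/MJ

45.0183 g CO2/MJ


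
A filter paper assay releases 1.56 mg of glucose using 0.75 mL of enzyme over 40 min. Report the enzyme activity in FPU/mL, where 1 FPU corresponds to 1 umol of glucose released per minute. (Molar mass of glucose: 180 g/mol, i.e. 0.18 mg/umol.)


Activity = glucose_mg / (0.18 mg/umol * V_mL * t_min)
= 1.56 / (0.18 * 0.75 * 40)
= 0.2889 FPU/mL

0.2889 FPU/mL


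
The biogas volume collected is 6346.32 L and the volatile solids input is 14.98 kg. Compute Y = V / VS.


Y = V / VS
= 6346.32 / 14.98
= 423.6529 L/kg VS

423.6529 L/kg VS


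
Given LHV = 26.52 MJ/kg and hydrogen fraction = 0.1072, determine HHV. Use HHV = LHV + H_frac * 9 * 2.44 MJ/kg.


HHV = LHV + H_frac * 9 * 2.44
= 26.52 + 0.1072 * 9 * 2.44
= 28.8741 MJ/kg

28.8741 MJ/kg


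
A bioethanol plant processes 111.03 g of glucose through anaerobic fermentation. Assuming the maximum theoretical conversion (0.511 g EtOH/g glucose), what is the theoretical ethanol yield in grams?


Theoretical ethanol yield: m_EtOH = 0.511 * m_glucose
m_EtOH = 0.511 * 111.03 = 56.7363 g

56.7363 g


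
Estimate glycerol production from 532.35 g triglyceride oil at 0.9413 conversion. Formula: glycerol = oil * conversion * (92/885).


glycerol = oil * conv * (92/885)
= 532.35 * 0.9413 * 92 / 885
= 52.0919 g

52.0919 g


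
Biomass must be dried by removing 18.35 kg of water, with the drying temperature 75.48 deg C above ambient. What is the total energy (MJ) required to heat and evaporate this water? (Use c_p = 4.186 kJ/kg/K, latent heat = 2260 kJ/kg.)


E = m_water * (4.186 * dT + 2260) / 1000
= 18.35 * (4.186 * 75.48 + 2260) / 1000
= 47.2689 MJ

47.2689 MJ


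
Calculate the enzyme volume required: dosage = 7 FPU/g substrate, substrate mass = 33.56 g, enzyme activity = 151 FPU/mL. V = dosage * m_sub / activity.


V = dosage * m_sub / activity
V = 7 * 33.56 / 151
V = 1.5558 mL

1.5558 mL


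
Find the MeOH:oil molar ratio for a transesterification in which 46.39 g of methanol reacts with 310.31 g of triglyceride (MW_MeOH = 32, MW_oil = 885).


Molar ratio = n_MeOH / n_oil = (MeOH/32) / (oil/885) = (MeOH * 885) / (32 * oil)
= (46.39 * 885) / (32 * 310.31)
= 4.1345

4.1345


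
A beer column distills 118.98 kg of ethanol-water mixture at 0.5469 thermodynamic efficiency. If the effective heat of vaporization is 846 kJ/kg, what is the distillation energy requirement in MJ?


E = m * 846 / (eta * 1000)
= 118.98 * 846 / (0.5469 * 1000)
= 184.0502 MJ

184.0502 MJ


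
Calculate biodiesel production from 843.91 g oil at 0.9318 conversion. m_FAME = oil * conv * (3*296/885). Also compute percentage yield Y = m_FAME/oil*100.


m_FAME = oil * conv * (3 * 296 / 885) = oil * conv * (888/885)
= 843.91 * 0.9318 * 888 / 885
= 789.0209 g
Y = m_FAME / oil * 100 = conv * (888/885) * 100
= 0.9318 * 888 / 885 * 100
= 93.50%

789.0209 g FAME; Y = 93.50%


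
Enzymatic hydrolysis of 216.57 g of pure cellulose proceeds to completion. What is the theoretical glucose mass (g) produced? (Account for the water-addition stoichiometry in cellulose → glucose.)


glucose = cellulose * 180/162
= 216.57 * 180/162
= 240.6333 g

240.6333 g


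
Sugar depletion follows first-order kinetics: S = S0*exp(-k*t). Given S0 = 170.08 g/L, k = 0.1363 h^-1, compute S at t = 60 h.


S = S0 * exp(-k * t)
S = 170.08 * exp(-0.1363 * 60)
S = 0.0478 g/L

0.0478 g/L


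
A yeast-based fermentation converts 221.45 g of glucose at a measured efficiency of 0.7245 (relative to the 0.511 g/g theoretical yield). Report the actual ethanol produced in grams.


Actual ethanol: m = 0.511 * 221.45 * 0.7245
m = 81.9851 g

81.9851 g


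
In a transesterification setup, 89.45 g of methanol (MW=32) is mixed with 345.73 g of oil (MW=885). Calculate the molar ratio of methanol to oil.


Molar ratio = n_MeOH / n_oil = (MeOH/32) / (oil/885) = (MeOH * 885) / (32 * oil)
= (89.45 * 885) / (32 * 345.73)
= 7.1554

7.1554


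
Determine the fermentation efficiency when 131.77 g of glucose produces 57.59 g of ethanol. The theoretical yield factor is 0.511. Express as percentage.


Fermentation efficiency = (actual / (0.511 * glucose)) * 100
= (57.59 / (0.511 * 131.77)) * 100
= 85.5283%

85.5283%


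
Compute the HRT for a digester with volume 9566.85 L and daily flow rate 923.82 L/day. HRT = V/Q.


HRT = V / Q
= 9566.85 / 923.82
= 10.3558 days

10.3558 days


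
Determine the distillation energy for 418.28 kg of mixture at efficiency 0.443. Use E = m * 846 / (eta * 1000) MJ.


E = m * 846 / (eta * 1000)
= 418.28 * 846 / (0.443 * 1000)
= 798.7921 MJ

798.7921 MJ


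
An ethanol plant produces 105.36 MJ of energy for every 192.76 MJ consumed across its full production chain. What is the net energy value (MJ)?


NEV = E_out - E_in
= 105.36 - 192.76
= -87.4000 MJ

-87.4000 MJ


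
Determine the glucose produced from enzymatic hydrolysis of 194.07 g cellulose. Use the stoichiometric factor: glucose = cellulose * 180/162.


glucose = cellulose * 180/162
= 194.07 * 180/162
= 215.6333 g

215.6333 g


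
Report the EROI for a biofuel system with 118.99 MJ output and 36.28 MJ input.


EROI = E_out / E_in
= 118.99 / 36.28
= 3.2798

3.2798


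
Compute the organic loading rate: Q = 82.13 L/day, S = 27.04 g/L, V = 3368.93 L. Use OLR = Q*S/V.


OLR = Q * S / V
= 82.13 * 27.04 / 3368.93
= 0.6592 g/L/day

0.6592 g/L/day


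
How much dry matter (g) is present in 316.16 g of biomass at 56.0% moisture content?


Wd = Ww * (1 - MC/100)
= 316.16 * (1 - 56.0/100)
= 139.1104 g

139.1104 g


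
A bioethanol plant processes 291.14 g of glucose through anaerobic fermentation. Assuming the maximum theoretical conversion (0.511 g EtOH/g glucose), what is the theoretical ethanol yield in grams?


Theoretical ethanol yield: m_EtOH = 0.511 * m_glucose
m_EtOH = 0.511 * 291.14 = 148.7725 g

148.7725 g


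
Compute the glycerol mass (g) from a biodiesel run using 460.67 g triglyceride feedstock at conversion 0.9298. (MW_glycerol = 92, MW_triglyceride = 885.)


glycerol = oil * conv * (92/885)
= 460.67 * 0.9298 * 92 / 885
= 44.5271 g

44.5271 g


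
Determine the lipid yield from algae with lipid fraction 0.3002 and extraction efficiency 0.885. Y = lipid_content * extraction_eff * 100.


Y = lipid_content * extraction_eff * 100
= 0.3002 * 0.885 * 100
= 26.5677%

26.5677%


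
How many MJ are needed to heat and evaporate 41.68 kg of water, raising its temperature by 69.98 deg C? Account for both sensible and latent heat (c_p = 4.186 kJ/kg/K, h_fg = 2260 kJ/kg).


E = m_water * (4.186 * dT + 2260) / 1000
= 41.68 * (4.186 * 69.98 + 2260) / 1000
= 106.4064 MJ

106.4064 MJ


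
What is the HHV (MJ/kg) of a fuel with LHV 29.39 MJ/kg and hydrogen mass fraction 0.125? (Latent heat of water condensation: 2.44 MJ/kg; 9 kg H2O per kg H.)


HHV = LHV + H_frac * 9 * 2.44
= 29.39 + 0.125 * 9 * 2.44
= 32.1350 MJ/kg

32.1350 MJ/kg


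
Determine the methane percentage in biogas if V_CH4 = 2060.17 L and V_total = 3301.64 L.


CH4% = V_CH4 / V_total * 100
= 2060.17 / 3301.64 * 100
= 62.3984%

62.3984%


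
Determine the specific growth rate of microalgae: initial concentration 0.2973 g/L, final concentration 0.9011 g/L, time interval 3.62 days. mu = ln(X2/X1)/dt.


mu = ln(X2/X1) / dt
= ln(0.9011/0.2973) / 3.62
= 0.3063 per day

0.3063 per day


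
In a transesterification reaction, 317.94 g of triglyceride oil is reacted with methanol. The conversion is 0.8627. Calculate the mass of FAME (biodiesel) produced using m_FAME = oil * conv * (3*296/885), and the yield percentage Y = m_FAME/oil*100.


m_FAME = oil * conv * (3 * 296 / 885) = oil * conv * (888/885)
= 317.94 * 0.8627 * 888 / 885
= 275.2166 g
Y = m_FAME / oil * 100 = conv * (888/885) * 100
= 0.8627 * 888 / 885 * 100
= 86.56%

275.2166 g FAME; Y = 86.56%


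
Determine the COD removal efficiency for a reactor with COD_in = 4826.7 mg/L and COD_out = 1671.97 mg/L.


eta = (COD_in - COD_out) / COD_in * 100
= (4826.7 - 1671.97) / 4826.7 * 100
= 65.3600%

65.3600%


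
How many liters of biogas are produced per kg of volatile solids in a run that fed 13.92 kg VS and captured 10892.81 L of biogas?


Y = V / VS
= 10892.81 / 13.92
= 782.5295 L/kg VS

782.5295 L/kg VS


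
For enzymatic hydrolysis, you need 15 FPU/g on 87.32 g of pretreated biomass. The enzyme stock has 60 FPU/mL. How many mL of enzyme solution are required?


V = dosage * m_sub / activity
V = 15 * 87.32 / 60
V = 21.8300 mL

21.8300 mL


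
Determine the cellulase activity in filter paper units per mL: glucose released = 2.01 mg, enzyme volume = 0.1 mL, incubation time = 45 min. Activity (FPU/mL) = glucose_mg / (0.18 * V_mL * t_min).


Activity = glucose_mg / (0.18 mg/umol * V_mL * t_min)
= 2.01 / (0.18 * 0.1 * 45)
= 2.4815 FPU/mL

2.4815 FPU/mL


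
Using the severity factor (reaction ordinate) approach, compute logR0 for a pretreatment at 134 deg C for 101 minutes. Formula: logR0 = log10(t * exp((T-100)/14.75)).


logR0 = log10(t * exp((T - 100) / 14.75))
= log10(101 * exp((134 - 100) / 14.75))
= 3.0054

3.0054


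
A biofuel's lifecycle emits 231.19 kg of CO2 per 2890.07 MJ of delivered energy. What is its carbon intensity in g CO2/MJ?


CI = CO2 * 1000 / E
= 231.19 * 1000 / 2890.07
= 79.9946 g CO2/MJ

79.9946 g CO2/MJ


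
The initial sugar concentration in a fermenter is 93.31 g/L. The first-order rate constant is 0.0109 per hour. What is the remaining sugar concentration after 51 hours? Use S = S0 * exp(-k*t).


S = S0 * exp(-k * t)
S = 93.31 * exp(-0.0109 * 51)
S = 53.5185 g/L

53.5185 g/L


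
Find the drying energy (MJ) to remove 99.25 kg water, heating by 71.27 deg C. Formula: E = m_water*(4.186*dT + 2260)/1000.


E = m_water * (4.186 * dT + 2260) / 1000
= 99.25 * (4.186 * 71.27 + 2260) / 1000
= 253.9149 MJ

253.9149 MJ


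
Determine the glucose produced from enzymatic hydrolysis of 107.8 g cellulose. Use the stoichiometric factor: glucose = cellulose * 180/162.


glucose = cellulose * 180/162
= 107.8 * 180/162
= 119.7778 g

119.7778 g


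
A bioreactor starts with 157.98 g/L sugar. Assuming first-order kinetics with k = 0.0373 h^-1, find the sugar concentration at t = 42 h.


S = S0 * exp(-k * t)
S = 157.98 * exp(-0.0373 * 42)
S = 32.9789 g/L

32.9789 g/L


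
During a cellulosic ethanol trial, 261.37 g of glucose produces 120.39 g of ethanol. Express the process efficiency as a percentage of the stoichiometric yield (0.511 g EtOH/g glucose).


Fermentation efficiency = (actual / (0.511 * glucose)) * 100
= (120.39 / (0.511 * 261.37)) * 100
= 90.1392%

90.1392%


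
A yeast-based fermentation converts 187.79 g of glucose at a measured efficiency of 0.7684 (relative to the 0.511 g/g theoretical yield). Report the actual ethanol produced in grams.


Actual ethanol: m = 0.511 * 187.79 * 0.7684
m = 73.7362 g

73.7362 g


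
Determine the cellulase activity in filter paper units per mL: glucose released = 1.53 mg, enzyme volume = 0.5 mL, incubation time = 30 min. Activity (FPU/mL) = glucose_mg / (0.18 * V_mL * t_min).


Activity = glucose_mg / (0.18 mg/umol * V_mL * t_min)
= 1.53 / (0.18 * 0.5 * 30)
= 0.5667 FPU/mL

0.5667 FPU/mL


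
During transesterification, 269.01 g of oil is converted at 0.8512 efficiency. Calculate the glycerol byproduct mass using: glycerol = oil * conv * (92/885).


glycerol = oil * conv * (92/885)
= 269.01 * 0.8512 * 92 / 885
= 23.8037 g

23.8037 g


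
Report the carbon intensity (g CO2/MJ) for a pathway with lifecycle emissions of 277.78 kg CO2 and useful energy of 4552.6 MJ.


CI = CO2 * 1000 / E
= 277.78 * 1000 / 4552.6
= 61.0157 g CO2/MJ

61.0157 g CO2/MJ


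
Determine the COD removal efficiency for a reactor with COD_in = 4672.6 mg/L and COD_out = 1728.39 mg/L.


eta = (COD_in - COD_out) / COD_in * 100
= (4672.6 - 1728.39) / 4672.6 * 100
= 63.0101%

63.0101%


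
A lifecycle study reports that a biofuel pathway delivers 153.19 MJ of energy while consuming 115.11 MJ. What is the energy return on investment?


EROI = E_out / E_in
= 153.19 / 115.11
= 1.3308

1.3308


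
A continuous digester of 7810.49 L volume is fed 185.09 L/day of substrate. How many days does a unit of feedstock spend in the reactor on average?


HRT = V / Q
= 7810.49 / 185.09
= 42.1983 days

42.1983 days


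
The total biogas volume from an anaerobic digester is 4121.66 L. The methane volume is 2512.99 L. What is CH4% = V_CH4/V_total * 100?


CH4% = V_CH4 / V_total * 100
= 2512.99 / 4121.66 * 100
= 60.9703%

60.9703%


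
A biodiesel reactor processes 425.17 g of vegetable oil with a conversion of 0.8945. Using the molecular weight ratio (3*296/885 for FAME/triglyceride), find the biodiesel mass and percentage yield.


m_FAME = oil * conv * (3 * 296 / 885) = oil * conv * (888/885)
= 425.17 * 0.8945 * 888 / 885
= 381.6038 g
Y = m_FAME / oil * 100 = conv * (888/885) * 100
= 0.8945 * 888 / 885 * 100
= 89.75%

381.6038 g FAME; Y = 89.75%


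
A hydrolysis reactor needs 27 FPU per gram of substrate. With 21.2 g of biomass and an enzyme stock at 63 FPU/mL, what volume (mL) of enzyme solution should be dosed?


V = dosage * m_sub / activity
V = 27 * 21.2 / 63
V = 9.0857 mL

9.0857 mL


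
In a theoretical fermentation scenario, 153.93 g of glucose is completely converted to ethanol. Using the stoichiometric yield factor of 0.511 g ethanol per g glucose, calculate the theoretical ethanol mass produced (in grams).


Theoretical ethanol yield: m_EtOH = 0.511 * m_glucose
m_EtOH = 0.511 * 153.93 = 78.6582 g

78.6582 g


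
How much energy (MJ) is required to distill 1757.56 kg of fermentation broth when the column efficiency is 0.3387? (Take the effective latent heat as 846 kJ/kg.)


E = m * 846 / (eta * 1000)
= 1757.56 * 846 / (0.3387 * 1000)
= 4390.0081 MJ

4390.0081 MJ


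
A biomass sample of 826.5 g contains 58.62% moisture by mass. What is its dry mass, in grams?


Wd = Ww * (1 - MC/100)
= 826.5 * (1 - 58.62/100)
= 342.0057 g

342.0057 g


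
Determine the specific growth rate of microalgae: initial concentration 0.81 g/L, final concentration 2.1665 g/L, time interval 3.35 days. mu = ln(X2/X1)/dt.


mu = ln(X2/X1) / dt
= ln(2.1665/0.81) / 3.35
= 0.2937 per day

0.2937 per day


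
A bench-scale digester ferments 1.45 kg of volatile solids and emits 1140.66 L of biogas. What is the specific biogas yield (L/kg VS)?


Y = V / VS
= 1140.66 / 1.45
= 786.6621 L/kg VS

786.6621 L/kg VS


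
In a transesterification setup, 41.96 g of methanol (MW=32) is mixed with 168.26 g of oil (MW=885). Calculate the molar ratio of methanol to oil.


Molar ratio = n_MeOH / n_oil = (MeOH/32) / (oil/885) = (MeOH * 885) / (32 * oil)
= (41.96 * 885) / (32 * 168.26)
= 6.8968

6.8968


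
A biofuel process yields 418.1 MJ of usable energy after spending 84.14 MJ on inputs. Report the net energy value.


NEV = E_out - E_in
= 418.1 - 84.14
= 333.9600 MJ

333.9600 MJ


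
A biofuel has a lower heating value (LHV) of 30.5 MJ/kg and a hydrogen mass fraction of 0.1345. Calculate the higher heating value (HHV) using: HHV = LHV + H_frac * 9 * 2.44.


HHV = LHV + H_frac * 9 * 2.44
= 30.5 + 0.1345 * 9 * 2.44
= 33.4536 MJ/kg

33.4536 MJ/kg


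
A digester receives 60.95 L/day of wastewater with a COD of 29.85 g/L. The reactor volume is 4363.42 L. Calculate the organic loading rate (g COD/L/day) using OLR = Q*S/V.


OLR = Q * S / V
= 60.95 * 29.85 / 4363.42
= 0.4170 g/L/day

0.4170 g/L/day


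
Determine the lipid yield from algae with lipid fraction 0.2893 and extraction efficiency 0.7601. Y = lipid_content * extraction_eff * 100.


Y = lipid_content * extraction_eff * 100
= 0.2893 * 0.7601 * 100
= 21.9897%

21.9897%


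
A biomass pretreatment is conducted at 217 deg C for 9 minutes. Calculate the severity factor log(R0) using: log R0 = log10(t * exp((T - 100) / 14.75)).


logR0 = log10(t * exp((T - 100) / 14.75))
= log10(9 * exp((217 - 100) / 14.75))
= 4.3992

4.3992


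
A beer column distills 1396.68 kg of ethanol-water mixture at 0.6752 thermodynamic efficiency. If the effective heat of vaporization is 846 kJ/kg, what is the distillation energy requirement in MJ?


E = m * 846 / (eta * 1000)
= 1396.68 * 846 / (0.6752 * 1000)
= 1749.9871 MJ

1749.9871 MJ


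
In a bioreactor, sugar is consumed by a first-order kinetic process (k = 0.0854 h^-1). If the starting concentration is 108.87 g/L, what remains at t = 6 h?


S = S0 * exp(-k * t)
S = 108.87 * exp(-0.0854 * 6)
S = 65.2192 g/L

65.2192 g/L


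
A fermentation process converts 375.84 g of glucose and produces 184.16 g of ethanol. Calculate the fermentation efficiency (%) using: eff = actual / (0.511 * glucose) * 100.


Fermentation efficiency = (actual / (0.511 * glucose)) * 100
= (184.16 / (0.511 * 375.84)) * 100
= 95.8896%

95.8896%


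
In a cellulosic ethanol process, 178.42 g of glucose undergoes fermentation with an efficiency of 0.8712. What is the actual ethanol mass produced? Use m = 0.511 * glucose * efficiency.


Actual ethanol: m = 0.511 * 178.42 * 0.8712
m = 79.4296 g

79.4296 g


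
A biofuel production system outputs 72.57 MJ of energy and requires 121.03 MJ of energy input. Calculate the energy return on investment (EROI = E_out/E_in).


EROI = E_out / E_in
= 72.57 / 121.03
= 0.5996

0.5996


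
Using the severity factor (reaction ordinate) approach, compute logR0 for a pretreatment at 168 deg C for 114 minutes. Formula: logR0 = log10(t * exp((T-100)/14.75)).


logR0 = log10(t * exp((T - 100) / 14.75))
= log10(114 * exp((168 - 100) / 14.75))
= 4.0591

4.0591


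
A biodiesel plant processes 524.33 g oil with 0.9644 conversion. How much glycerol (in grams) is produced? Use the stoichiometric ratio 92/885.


glycerol = oil * conv * (92/885)
= 524.33 * 0.9644 * 92 / 885
= 52.5662 g

52.5662 g


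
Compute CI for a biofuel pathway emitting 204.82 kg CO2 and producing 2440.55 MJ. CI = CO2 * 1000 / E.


CI = CO2 * 1000 / E
= 204.82 * 1000 / 2440.55
= 83.9237 g CO2/MJ

83.9237 g CO2/MJ


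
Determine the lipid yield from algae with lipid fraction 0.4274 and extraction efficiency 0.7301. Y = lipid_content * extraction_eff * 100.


Y = lipid_content * extraction_eff * 100
= 0.4274 * 0.7301 * 100
= 31.2045%

31.2045%


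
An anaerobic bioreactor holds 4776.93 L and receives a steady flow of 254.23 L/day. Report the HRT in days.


HRT = V / Q
= 4776.93 / 254.23
= 18.7898 days

18.7898 days


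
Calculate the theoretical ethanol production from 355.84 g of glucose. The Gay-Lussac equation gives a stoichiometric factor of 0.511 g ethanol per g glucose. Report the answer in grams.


Theoretical ethanol yield: m_EtOH = 0.511 * m_glucose
m_EtOH = 0.511 * 355.84 = 181.8342 g

181.8342 g


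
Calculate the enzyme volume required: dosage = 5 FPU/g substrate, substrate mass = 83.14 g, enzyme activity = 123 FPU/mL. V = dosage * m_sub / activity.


V = dosage * m_sub / activity
V = 5 * 83.14 / 123
V = 3.3797 mL

3.3797 mL


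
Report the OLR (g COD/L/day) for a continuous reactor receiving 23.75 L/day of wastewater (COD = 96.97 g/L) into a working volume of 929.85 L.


OLR = Q * S / V
= 23.75 * 96.97 / 929.85
= 2.4768 g/L/day

2.4768 g/L/day


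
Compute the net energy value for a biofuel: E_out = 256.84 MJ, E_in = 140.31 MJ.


NEV = E_out - E_in
= 256.84 - 140.31
= 116.5300 MJ

116.5300 MJ


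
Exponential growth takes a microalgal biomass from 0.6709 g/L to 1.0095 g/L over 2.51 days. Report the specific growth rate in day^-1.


mu = ln(X2/X1) / dt
= ln(1.0095/0.6709) / 2.51
= 0.1628 per day

0.1628 per day


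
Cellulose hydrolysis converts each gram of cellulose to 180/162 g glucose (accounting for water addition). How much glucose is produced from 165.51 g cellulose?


glucose = cellulose * 180/162
= 165.51 * 180/162
= 183.9000 g

183.9000 g


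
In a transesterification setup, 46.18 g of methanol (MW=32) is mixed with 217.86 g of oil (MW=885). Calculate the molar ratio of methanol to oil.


Molar ratio = n_MeOH / n_oil = (MeOH/32) / (oil/885) = (MeOH * 885) / (32 * oil)
= (46.18 * 885) / (32 * 217.86)
= 5.8623

5.8623


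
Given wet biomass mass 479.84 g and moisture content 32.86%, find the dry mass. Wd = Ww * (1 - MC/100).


Wd = Ww * (1 - MC/100)
= 479.84 * (1 - 32.86/100)
= 322.1646 g

322.1646 g


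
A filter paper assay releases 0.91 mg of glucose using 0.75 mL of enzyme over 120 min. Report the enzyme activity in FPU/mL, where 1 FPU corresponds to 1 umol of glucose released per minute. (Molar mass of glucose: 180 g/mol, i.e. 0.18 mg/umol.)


Activity = glucose_mg / (0.18 mg/umol * V_mL * t_min)
= 0.91 / (0.18 * 0.75 * 120)
= 0.0562 FPU/mL

0.0562 FPU/mL


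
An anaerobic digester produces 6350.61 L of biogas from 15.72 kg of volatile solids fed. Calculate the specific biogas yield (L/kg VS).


Y = V / VS
= 6350.61 / 15.72
= 403.9828 L/kg VS

403.9828 L/kg VS


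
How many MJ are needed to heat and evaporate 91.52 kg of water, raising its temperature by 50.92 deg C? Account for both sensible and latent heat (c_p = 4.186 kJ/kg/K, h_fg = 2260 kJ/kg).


E = m_water * (4.186 * dT + 2260) / 1000
= 91.52 * (4.186 * 50.92 + 2260) / 1000
= 226.3428 MJ

226.3428 MJ


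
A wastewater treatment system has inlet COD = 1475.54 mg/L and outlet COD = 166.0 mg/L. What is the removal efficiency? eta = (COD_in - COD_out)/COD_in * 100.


eta = (COD_in - COD_out) / COD_in * 100
= (1475.54 - 166.0) / 1475.54 * 100
= 88.7499%

88.7499%


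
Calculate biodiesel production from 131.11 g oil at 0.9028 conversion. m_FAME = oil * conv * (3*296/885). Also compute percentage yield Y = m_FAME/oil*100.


m_FAME = oil * conv * (3 * 296 / 885) = oil * conv * (888/885)
= 131.11 * 0.9028 * 888 / 885
= 118.7673 g
Y = m_FAME / oil * 100 = conv * (888/885) * 100
= 0.9028 * 888 / 885 * 100
= 90.59%

118.7673 g FAME; Y = 90.59%


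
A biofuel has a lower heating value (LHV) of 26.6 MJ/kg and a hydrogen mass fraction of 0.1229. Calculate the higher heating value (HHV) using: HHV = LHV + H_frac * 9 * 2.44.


HHV = LHV + H_frac * 9 * 2.44
= 26.6 + 0.1229 * 9 * 2.44
= 29.2989 MJ/kg

29.2989 MJ/kg


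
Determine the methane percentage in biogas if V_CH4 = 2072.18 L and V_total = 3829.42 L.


CH4% = V_CH4 / V_total * 100
= 2072.18 / 3829.42 * 100
= 54.1121%

54.1121%


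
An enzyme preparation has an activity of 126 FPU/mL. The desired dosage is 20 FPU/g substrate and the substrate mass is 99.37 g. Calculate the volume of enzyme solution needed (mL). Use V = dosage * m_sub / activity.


V = dosage * m_sub / activity
V = 20 * 99.37 / 126
V = 15.7730 mL

15.7730 mL


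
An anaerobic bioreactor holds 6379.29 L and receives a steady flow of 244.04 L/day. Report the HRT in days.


HRT = V / Q
= 6379.29 / 244.04
= 26.1403 days

26.1403 days


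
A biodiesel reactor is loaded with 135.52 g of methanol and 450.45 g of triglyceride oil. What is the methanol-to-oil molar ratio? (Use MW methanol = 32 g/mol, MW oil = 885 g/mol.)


Molar ratio = n_MeOH / n_oil = (MeOH/32) / (oil/885) = (MeOH * 885) / (32 * oil)
= (135.52 * 885) / (32 * 450.45)
= 8.3205

8.3205


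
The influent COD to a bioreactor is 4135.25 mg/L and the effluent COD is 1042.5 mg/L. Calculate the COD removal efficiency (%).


eta = (COD_in - COD_out) / COD_in * 100
= (4135.25 - 1042.5) / 4135.25 * 100
= 74.7899%

74.7899%


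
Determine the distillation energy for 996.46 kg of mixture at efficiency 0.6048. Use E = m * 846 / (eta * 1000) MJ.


E = m * 846 / (eta * 1000)
= 996.46 * 846 / (0.6048 * 1000)
= 1393.8577 MJ

1393.8577 MJ


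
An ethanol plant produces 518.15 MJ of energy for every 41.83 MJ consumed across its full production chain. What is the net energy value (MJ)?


NEV = E_out - E_in
= 518.15 - 41.83
= 476.3200 MJ

476.3200 MJ


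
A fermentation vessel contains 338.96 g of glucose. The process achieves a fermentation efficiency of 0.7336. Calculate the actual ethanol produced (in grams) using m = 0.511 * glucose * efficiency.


Actual ethanol: m = 0.511 * 338.96 * 0.7336
m = 127.0658 g

127.0658 g


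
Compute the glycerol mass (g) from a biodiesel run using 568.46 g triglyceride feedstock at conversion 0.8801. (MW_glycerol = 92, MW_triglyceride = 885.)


glycerol = oil * conv * (92/885)
= 568.46 * 0.8801 * 92 / 885
= 52.0088 g

52.0088 g


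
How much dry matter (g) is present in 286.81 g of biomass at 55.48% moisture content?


Wd = Ww * (1 - MC/100)
= 286.81 * (1 - 55.48/100)
= 127.6878 g

127.6878 g


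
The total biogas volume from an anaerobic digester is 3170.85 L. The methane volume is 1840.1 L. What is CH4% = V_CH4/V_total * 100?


CH4% = V_CH4 / V_total * 100
= 1840.1 / 3170.85 * 100
= 58.0318%

58.0318%


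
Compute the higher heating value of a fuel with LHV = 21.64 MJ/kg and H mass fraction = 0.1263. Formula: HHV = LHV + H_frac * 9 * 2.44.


HHV = LHV + H_frac * 9 * 2.44
= 21.64 + 0.1263 * 9 * 2.44
= 24.4135 MJ/kg

24.4135 MJ/kg


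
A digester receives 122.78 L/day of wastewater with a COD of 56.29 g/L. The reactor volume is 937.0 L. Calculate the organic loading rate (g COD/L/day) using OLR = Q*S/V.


OLR = Q * S / V
= 122.78 * 56.29 / 937.0
= 7.3760 g/L/day

7.3760 g/L/day


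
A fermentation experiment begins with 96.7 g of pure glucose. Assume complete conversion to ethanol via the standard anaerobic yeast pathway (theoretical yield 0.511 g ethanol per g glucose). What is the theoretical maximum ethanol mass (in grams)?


Theoretical ethanol yield: m_EtOH = 0.511 * m_glucose
m_EtOH = 0.511 * 96.7 = 49.4137 g

49.4137 g


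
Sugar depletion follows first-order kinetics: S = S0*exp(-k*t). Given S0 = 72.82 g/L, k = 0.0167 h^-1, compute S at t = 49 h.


S = S0 * exp(-k * t)
S = 72.82 * exp(-0.0167 * 49)
S = 32.1268 g/L

32.1268 g/L


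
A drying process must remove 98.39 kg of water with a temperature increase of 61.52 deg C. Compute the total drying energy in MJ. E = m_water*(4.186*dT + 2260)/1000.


E = m_water * (4.186 * dT + 2260) / 1000
= 98.39 * (4.186 * 61.52 + 2260) / 1000
= 247.6991 MJ

247.6991 MJ


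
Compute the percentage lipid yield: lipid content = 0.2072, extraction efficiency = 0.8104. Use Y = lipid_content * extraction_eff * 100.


Y = lipid_content * extraction_eff * 100
= 0.2072 * 0.8104 * 100
= 16.7915%

16.7915%


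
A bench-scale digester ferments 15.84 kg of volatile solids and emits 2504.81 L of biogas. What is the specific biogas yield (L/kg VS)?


Y = V / VS
= 2504.81 / 15.84
= 158.1319 L/kg VS

158.1319 L/kg VS


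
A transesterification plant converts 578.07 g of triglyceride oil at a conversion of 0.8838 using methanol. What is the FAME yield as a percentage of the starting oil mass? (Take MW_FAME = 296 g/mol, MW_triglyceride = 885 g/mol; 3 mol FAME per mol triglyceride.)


m_FAME = oil * conv * (3 * 296 / 885) = oil * conv * (888/885)
= 578.07 * 0.8838 * 888 / 885
= 512.6301 g
Y = m_FAME / oil * 100 = conv * (888/885) * 100
= 0.8838 * 888 / 885 * 100
= 88.68%

88.68%


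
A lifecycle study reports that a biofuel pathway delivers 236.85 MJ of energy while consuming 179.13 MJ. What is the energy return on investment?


EROI = E_out / E_in
= 236.85 / 179.13
= 1.3222

1.3222


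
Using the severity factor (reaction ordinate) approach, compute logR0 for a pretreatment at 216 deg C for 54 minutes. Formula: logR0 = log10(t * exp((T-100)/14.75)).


logR0 = log10(t * exp((T - 100) / 14.75))
= log10(54 * exp((216 - 100) / 14.75))
= 5.1479

5.1479


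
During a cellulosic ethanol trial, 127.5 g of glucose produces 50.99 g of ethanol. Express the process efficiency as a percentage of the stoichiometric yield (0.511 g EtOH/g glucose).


Fermentation efficiency = (actual / (0.511 * glucose)) * 100
= (50.99 / (0.511 * 127.5)) * 100
= 78.2625%

78.2625%


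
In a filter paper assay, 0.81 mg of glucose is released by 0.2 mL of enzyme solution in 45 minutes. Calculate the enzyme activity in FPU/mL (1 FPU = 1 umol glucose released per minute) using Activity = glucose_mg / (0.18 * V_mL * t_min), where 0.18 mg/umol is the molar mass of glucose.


Activity = glucose_mg / (0.18 mg/umol * V_mL * t_min)
= 0.81 / (0.18 * 0.2 * 45)
= 0.5000 FPU/mL

0.5000 FPU/mL


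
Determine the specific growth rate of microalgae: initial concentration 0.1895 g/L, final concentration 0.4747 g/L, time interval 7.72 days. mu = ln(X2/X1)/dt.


mu = ln(X2/X1) / dt
= ln(0.4747/0.1895) / 7.72
= 0.1190 per day

0.1190 per day


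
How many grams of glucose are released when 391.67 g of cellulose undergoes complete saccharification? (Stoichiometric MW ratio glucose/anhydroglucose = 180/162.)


glucose = cellulose * 180/162
= 391.67 * 180/162
= 435.1889 g

435.1889 g


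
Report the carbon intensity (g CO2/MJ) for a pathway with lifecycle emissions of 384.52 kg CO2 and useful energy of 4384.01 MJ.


CI = CO2 * 1000 / E
= 384.52 * 1000 / 4384.01
= 87.7097 g CO2/MJ

87.7097 g CO2/MJ


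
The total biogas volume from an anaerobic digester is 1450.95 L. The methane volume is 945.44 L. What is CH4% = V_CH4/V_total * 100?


CH4% = V_CH4 / V_total * 100
= 945.44 / 1450.95 * 100
= 65.1601%

65.1601%


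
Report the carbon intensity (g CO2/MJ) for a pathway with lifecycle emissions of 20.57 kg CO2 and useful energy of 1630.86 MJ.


CI = CO2 * 1000 / E
= 20.57 * 1000 / 1630.86
= 12.6130 g CO2/MJ

12.6130 g CO2/MJ


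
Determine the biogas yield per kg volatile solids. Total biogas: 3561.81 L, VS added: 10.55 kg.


Y = V / VS
= 3561.81 / 10.55
= 337.6123 L/kg VS

337.6123 L/kg VS


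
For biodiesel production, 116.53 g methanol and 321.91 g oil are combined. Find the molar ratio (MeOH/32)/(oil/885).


Molar ratio = n_MeOH / n_oil = (MeOH/32) / (oil/885) = (MeOH * 885) / (32 * oil)
= (116.53 * 885) / (32 * 321.91)
= 10.0114

10.0114


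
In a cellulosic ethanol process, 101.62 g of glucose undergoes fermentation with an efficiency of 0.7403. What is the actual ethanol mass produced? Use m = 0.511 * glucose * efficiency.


Actual ethanol: m = 0.511 * 101.62 * 0.7403
m = 38.4422 g

38.4422 g


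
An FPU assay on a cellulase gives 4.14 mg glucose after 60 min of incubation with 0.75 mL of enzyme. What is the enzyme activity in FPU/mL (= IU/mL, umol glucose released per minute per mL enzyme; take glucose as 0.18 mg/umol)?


Activity = glucose_mg / (0.18 mg/umol * V_mL * t_min)
= 4.14 / (0.18 * 0.75 * 60)
= 0.5111 FPU/mL

0.5111 FPU/mL


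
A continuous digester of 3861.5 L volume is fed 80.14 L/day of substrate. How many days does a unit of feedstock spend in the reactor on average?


HRT = V / Q
= 3861.5 / 80.14
= 48.1844 days

48.1844 days


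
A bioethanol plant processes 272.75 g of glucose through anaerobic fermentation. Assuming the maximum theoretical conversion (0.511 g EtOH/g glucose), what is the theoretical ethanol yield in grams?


Theoretical ethanol yield: m_EtOH = 0.511 * m_glucose
m_EtOH = 0.511 * 272.75 = 139.3752 g

139.3752 g


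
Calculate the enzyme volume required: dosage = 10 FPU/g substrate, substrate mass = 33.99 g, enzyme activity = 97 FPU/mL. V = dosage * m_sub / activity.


V = dosage * m_sub / activity
V = 10 * 33.99 / 97
V = 3.5041 mL

3.5041 mL


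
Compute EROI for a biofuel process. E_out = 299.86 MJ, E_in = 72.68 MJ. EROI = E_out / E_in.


EROI = E_out / E_in
= 299.86 / 72.68
= 4.1258

4.1258


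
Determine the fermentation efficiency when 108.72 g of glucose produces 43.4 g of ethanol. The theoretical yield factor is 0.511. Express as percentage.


Fermentation efficiency = (actual / (0.511 * glucose)) * 100
= (43.4 / (0.511 * 108.72)) * 100
= 78.1195%

78.1195%


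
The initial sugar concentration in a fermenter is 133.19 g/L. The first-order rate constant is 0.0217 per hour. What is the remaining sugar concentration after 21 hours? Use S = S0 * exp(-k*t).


S = S0 * exp(-k * t)
S = 133.19 * exp(-0.0217 * 21)
S = 84.4430 g/L

84.4430 g/L


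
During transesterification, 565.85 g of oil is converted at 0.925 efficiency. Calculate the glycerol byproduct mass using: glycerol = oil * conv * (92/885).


glycerol = oil * conv * (92/885)
= 565.85 * 0.925 * 92 / 885
= 54.4111 g

54.4111 g


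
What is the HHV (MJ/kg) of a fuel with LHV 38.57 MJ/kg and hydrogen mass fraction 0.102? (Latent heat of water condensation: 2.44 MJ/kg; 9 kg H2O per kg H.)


HHV = LHV + H_frac * 9 * 2.44
= 38.57 + 0.102 * 9 * 2.44
= 40.8099 MJ/kg

40.8099 MJ/kg


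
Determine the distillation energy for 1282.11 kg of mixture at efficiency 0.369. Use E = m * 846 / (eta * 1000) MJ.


E = m * 846 / (eta * 1000)
= 1282.11 * 846 / (0.369 * 1000)
= 2939.4717 MJ

2939.4717 MJ


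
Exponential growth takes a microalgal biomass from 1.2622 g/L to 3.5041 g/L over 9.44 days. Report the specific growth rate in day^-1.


mu = ln(X2/X1) / dt
= ln(3.5041/1.2622) / 9.44
= 0.1082 per day

0.1082 per day


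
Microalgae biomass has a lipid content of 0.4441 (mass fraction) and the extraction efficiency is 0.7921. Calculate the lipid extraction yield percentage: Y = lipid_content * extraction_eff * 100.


Y = lipid_content * extraction_eff * 100
= 0.4441 * 0.7921 * 100
= 35.1772%

35.1772%


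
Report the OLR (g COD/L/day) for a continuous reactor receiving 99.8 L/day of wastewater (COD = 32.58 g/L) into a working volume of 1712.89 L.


OLR = Q * S / V
= 99.8 * 32.58 / 1712.89
= 1.8982 g/L/day

1.8982 g/L/day


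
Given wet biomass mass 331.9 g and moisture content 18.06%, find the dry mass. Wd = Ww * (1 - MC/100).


Wd = Ww * (1 - MC/100)
= 331.9 * (1 - 18.06/100)
= 271.9589 g

271.9589 g


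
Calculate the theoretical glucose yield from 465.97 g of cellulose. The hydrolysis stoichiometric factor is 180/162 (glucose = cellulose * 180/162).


glucose = cellulose * 180/162
= 465.97 * 180/162
= 517.7444 g

517.7444 g


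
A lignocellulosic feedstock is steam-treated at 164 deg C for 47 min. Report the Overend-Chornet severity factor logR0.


logR0 = log10(t * exp((T - 100) / 14.75))
= log10(47 * exp((164 - 100) / 14.75))
= 3.5565

3.5565


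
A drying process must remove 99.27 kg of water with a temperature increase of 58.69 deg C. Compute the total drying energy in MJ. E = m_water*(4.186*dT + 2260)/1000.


E = m_water * (4.186 * dT + 2260) / 1000
= 99.27 * (4.186 * 58.69 + 2260) / 1000
= 248.7385 MJ

248.7385 MJ


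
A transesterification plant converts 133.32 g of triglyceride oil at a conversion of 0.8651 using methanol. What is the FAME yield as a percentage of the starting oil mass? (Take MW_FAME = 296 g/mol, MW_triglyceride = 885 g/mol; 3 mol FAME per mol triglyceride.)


m_FAME = oil * conv * (3 * 296 / 885) = oil * conv * (888/885)
= 133.32 * 0.8651 * 888 / 885
= 115.7261 g
Y = m_FAME / oil * 100 = conv * (888/885) * 100
= 0.8651 * 888 / 885 * 100
= 86.80%

86.80%


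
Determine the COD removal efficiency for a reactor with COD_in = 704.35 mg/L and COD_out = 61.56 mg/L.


eta = (COD_in - COD_out) / COD_in * 100
= (704.35 - 61.56) / 704.35 * 100
= 91.2600%

91.2600%


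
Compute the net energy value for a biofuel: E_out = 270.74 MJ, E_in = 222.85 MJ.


NEV = E_out - E_in
= 270.74 - 222.85
= 47.8900 MJ

47.8900 MJ


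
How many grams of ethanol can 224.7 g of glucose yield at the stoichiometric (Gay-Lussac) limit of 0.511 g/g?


Theoretical ethanol yield: m_EtOH = 0.511 * m_glucose
m_EtOH = 0.511 * 224.7 = 114.8217 g

114.8217 g


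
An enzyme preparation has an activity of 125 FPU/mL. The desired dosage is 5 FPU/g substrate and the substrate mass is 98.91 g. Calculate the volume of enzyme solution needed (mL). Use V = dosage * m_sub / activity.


V = dosage * m_sub / activity
V = 5 * 98.91 / 125
V = 3.9564 mL

3.9564 mL


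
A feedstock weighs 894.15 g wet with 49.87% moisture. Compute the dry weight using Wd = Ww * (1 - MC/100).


Wd = Ww * (1 - MC/100)
= 894.15 * (1 - 49.87/100)
= 448.2374 g

448.2374 g


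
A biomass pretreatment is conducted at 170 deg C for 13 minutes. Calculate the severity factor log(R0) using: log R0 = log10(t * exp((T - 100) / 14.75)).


logR0 = log10(t * exp((T - 100) / 14.75))
= log10(13 * exp((170 - 100) / 14.75))
= 3.1750

3.1750


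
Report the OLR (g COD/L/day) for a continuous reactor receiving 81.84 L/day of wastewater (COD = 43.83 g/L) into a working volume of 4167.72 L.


OLR = Q * S / V
= 81.84 * 43.83 / 4167.72
= 0.8607 g/L/day

0.8607 g/L/day


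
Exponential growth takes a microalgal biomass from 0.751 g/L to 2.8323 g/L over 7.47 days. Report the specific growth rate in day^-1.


mu = ln(X2/X1) / dt
= ln(2.8323/0.751) / 7.47
= 0.1777 per day

0.1777 per day


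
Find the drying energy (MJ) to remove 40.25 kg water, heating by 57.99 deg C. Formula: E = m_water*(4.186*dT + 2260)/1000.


E = m_water * (4.186 * dT + 2260) / 1000
= 40.25 * (4.186 * 57.99 + 2260) / 1000
= 100.7355 MJ

100.7355 MJ


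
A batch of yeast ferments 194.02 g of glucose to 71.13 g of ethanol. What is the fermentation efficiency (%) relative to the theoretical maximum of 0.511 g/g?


Fermentation efficiency = (actual / (0.511 * glucose)) * 100
= (71.13 / (0.511 * 194.02)) * 100
= 71.7440%

71.7440%


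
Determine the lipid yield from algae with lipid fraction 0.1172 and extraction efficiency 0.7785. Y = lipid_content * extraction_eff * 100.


Y = lipid_content * extraction_eff * 100
= 0.1172 * 0.7785 * 100
= 9.1240%

9.1240%
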